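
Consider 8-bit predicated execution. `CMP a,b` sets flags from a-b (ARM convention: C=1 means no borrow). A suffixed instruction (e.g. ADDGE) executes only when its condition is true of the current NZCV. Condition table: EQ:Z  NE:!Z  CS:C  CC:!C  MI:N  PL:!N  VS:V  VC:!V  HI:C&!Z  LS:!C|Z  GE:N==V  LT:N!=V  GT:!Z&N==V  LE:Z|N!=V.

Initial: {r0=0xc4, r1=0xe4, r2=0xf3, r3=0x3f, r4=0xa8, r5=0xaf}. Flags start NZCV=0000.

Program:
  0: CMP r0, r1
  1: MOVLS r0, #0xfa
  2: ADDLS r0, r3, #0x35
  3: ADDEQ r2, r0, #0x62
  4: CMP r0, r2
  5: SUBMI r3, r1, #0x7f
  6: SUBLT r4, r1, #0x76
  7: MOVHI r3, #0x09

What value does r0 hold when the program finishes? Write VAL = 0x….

VAL = 0x74

[0] flags=1000 → (cmp)
[1] flags=1000 LS?T → r0=0xfa
[2] flags=1000 LS?T → r0=0x74
[3] flags=1000 EQ?F → skip
[4] flags=1001 → (cmp)
[5] flags=1001 MI?T → r3=0x65
[6] flags=1001 LT?F → skip
[7] flags=1001 HI?F → skip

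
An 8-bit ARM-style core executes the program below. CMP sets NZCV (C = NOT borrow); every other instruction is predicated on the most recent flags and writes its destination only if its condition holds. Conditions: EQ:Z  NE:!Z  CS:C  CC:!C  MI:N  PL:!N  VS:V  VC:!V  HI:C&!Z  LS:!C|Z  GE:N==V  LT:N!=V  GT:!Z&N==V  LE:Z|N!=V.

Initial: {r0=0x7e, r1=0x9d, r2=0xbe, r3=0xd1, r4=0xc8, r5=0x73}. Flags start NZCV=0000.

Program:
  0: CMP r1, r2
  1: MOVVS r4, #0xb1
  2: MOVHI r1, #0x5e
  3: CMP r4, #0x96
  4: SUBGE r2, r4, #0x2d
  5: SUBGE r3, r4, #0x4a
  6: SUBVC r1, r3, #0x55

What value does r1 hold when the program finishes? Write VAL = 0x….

VAL = 0x29

[0] flags=1000 → (cmp)
[1] flags=1000 VS?F → skip
[2] flags=1000 HI?F → skip
[3] flags=0010 → (cmp)
[4] flags=0010 GE?T → r2=0x9b
[5] flags=0010 GE?T → r3=0x7e
[6] flags=0010 VC?T → r1=0x29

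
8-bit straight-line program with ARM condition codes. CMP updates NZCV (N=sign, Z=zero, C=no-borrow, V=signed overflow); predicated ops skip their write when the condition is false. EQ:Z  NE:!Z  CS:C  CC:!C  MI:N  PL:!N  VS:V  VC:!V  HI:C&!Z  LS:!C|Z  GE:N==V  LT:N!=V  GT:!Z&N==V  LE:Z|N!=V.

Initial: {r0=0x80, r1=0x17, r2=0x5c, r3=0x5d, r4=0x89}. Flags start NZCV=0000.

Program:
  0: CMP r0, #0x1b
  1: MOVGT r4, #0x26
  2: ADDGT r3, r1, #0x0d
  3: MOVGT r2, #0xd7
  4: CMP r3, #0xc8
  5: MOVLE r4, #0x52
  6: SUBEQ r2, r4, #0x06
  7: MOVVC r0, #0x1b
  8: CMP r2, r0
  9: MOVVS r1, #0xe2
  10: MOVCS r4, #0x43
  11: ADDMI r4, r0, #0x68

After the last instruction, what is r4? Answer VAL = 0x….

VAL = 0xe8

0: ✓ CMP  NZCV=0011
1: · MOVGT
2: · ADDGT
3: · MOVGT
4: ✓ CMP  NZCV=1001
5: · MOVLE
6: · SUBEQ
7: · MOVVC
8: ✓ CMP  NZCV=1001
9: ✓ MOVVS  r1←0xe2
10: · MOVCS
11: ✓ ADDMI  r4←0xe8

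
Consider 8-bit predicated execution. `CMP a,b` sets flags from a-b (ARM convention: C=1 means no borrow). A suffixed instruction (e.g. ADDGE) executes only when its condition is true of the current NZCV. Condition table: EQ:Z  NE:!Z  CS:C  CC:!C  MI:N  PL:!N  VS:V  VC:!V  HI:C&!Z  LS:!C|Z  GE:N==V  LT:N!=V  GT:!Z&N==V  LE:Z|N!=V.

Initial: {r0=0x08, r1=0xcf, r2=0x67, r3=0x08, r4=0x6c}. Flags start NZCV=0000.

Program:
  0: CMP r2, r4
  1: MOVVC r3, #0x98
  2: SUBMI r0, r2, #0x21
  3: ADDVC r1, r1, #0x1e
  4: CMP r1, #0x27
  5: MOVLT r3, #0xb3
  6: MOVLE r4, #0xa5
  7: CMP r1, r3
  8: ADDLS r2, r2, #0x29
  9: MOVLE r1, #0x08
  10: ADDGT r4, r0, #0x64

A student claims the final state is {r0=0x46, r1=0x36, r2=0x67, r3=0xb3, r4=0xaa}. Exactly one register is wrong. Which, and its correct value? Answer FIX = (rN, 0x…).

[0] flags=1000 → (cmp)
[1] flags=1000 VC?T → r3=0x98
[2] flags=1000 MI?T → r0=0x46
[3] flags=1000 VC?T → r1=0xed
[4] flags=1010 → (cmp)
[5] flags=1010 LT?T → r3=0xb3
[6] flags=1010 LE?T → r4=0xa5
[7] flags=0010 → (cmp)
[8] flags=0010 LS?F → skip
[9] flags=0010 LE?F → skip
[10] flags=0010 GT?T → r4=0xaa

FIX = (r1, 0xed)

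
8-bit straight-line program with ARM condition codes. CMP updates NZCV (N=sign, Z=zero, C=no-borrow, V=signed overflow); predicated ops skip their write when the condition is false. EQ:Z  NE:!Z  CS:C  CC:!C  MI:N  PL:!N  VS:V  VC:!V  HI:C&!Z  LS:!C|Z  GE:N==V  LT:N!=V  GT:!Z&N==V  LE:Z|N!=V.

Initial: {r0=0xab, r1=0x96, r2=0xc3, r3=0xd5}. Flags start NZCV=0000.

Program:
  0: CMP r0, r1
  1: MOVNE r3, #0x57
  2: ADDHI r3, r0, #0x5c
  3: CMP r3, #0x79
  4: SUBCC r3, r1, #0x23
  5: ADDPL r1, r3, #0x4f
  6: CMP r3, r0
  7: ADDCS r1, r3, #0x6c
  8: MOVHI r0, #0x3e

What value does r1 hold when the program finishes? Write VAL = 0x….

0: ✓ CMP  NZCV=0010
1: ✓ MOVNE  r3←0x57
2: ✓ ADDHI  r3←0x07
3: ✓ CMP  NZCV=1000
4: ✓ SUBCC  r3←0x73
5: · ADDPL
6: ✓ CMP  NZCV=1001
7: · ADDCS
8: · MOVHI

VAL = 0x96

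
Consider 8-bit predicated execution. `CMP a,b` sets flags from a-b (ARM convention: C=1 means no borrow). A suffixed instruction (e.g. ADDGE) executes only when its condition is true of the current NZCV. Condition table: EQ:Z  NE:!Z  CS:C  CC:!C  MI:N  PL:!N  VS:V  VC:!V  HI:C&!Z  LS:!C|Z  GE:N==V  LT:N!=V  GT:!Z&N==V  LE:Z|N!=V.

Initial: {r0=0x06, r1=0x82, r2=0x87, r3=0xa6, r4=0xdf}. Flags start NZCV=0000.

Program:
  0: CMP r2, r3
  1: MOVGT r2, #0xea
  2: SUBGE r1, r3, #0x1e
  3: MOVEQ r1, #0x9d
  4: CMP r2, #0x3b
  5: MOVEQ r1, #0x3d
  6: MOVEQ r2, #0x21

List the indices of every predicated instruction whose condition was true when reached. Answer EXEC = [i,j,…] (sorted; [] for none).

EXEC = []

[0] flags=1000 → (cmp)
[1] flags=1000 GT?F → skip
[2] flags=1000 GE?F → skip
[3] flags=1000 EQ?F → skip
[4] flags=0011 → (cmp)
[5] flags=0011 EQ?F → skip
[6] flags=0011 EQ?F → skip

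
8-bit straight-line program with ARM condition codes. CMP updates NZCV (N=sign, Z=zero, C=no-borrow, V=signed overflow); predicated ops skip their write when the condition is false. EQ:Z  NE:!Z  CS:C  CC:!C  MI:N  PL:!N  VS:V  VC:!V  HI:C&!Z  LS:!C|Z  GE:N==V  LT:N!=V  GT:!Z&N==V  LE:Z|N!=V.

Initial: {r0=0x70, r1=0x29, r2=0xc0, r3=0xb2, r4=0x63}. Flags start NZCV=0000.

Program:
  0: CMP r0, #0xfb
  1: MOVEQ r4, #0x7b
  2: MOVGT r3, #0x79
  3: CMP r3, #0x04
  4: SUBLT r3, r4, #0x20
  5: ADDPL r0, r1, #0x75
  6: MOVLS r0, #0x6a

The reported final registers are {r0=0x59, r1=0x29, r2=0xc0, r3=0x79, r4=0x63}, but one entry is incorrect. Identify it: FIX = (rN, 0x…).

0: ✓ CMP  NZCV=0000
1: · MOVEQ
2: ✓ MOVGT  r3←0x79
3: ✓ CMP  NZCV=0010
4: · SUBLT
5: ✓ ADDPL  r0←0x9e
6: · MOVLS

FIX = (r0, 0x9e)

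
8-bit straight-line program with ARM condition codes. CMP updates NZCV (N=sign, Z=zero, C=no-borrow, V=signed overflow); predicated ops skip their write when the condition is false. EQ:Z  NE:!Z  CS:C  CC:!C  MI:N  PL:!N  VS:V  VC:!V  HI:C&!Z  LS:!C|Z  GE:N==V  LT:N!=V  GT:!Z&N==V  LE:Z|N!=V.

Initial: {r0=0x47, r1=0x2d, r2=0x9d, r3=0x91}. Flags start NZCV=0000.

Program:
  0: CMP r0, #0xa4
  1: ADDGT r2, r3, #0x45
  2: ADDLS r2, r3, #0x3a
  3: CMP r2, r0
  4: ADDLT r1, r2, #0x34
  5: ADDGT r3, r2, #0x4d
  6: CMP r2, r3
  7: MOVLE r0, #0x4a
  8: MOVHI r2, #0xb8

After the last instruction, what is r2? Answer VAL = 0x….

VAL = 0xb8

[0] flags=1001 → (cmp)
[1] flags=1001 GT?T → r2=0xd6
[2] flags=1001 LS?T → r2=0xcb
[3] flags=1010 → (cmp)
[4] flags=1010 LT?T → r1=0xff
[5] flags=1010 GT?F → skip
[6] flags=0010 → (cmp)
[7] flags=0010 LE?F → skip
[8] flags=0010 HI?T → r2=0xb8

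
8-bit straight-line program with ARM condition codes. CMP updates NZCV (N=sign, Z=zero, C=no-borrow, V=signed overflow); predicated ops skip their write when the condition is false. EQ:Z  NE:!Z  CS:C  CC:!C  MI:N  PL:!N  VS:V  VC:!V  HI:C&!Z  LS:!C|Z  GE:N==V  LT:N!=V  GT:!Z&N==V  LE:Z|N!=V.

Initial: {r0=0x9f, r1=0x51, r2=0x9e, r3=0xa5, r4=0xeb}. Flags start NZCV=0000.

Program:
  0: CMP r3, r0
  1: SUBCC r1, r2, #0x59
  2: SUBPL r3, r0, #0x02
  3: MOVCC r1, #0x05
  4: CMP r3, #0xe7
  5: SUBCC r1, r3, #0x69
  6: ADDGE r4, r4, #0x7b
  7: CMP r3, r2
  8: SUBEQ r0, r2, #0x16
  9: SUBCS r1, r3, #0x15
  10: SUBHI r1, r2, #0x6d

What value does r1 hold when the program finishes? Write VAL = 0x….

0: ✓ CMP  NZCV=0010
1: · SUBCC
2: ✓ SUBPL  r3←0x9d
3: · MOVCC
4: ✓ CMP  NZCV=1000
5: ✓ SUBCC  r1←0x34
6: · ADDGE
7: ✓ CMP  NZCV=1000
8: · SUBEQ
9: · SUBCS
10: · SUBHI

VAL = 0x34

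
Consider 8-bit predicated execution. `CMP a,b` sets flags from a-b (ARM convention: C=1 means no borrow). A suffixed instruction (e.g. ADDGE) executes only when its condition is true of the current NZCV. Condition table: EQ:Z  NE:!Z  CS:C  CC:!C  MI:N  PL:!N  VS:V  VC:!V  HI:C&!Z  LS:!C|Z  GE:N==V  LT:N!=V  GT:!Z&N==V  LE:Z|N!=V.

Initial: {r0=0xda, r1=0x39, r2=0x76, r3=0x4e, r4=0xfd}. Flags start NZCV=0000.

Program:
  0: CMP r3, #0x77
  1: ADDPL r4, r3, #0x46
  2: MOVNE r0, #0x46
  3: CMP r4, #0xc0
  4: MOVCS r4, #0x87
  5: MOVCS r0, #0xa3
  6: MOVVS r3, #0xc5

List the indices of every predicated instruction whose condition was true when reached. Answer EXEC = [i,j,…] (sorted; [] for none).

[0] flags=1000 → (cmp)
[1] flags=1000 PL?F → skip
[2] flags=1000 NE?T → r0=0x46
[3] flags=0010 → (cmp)
[4] flags=0010 CS?T → r4=0x87
[5] flags=0010 CS?T → r0=0xa3
[6] flags=0010 VS?F → skip

EXEC = [2,4,5]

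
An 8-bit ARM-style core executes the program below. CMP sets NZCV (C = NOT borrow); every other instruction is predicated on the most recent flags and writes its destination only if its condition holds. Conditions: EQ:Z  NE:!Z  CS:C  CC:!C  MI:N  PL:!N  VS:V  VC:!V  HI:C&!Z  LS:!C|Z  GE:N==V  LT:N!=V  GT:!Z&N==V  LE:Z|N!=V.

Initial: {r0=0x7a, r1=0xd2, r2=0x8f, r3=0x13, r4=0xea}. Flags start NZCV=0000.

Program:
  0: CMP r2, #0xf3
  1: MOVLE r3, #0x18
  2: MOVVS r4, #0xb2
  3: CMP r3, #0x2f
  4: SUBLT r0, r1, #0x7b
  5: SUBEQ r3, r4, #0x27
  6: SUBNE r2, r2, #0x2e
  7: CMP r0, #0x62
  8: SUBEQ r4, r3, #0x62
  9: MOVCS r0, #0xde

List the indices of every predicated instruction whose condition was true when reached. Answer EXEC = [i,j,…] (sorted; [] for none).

EXEC = [1,4,6]

0: ✓ CMP  NZCV=1000
1: ✓ MOVLE  r3←0x18
2: · MOVVS
3: ✓ CMP  NZCV=1000
4: ✓ SUBLT  r0←0x57
5: · SUBEQ
6: ✓ SUBNE  r2←0x61
7: ✓ CMP  NZCV=1000
8: · SUBEQ
9: · MOVCS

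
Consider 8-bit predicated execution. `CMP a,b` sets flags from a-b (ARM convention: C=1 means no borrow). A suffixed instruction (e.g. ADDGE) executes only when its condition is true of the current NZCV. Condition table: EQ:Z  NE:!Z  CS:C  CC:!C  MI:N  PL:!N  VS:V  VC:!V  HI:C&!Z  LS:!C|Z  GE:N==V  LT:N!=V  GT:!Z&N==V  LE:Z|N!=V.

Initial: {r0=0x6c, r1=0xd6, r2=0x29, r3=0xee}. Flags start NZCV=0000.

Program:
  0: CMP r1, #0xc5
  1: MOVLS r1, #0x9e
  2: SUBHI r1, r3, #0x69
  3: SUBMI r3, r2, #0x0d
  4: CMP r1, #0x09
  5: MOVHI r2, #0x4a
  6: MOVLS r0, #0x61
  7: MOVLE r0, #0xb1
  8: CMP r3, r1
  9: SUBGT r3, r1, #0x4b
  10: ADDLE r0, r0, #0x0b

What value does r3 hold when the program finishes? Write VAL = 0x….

0: ✓ CMP  NZCV=0010
1: · MOVLS
2: ✓ SUBHI  r1←0x85
3: · SUBMI
4: ✓ CMP  NZCV=0011
5: ✓ MOVHI  r2←0x4a
6: · MOVLS
7: ✓ MOVLE  r0←0xb1
8: ✓ CMP  NZCV=0010
9: ✓ SUBGT  r3←0x3a
10: · ADDLE

VAL = 0x3a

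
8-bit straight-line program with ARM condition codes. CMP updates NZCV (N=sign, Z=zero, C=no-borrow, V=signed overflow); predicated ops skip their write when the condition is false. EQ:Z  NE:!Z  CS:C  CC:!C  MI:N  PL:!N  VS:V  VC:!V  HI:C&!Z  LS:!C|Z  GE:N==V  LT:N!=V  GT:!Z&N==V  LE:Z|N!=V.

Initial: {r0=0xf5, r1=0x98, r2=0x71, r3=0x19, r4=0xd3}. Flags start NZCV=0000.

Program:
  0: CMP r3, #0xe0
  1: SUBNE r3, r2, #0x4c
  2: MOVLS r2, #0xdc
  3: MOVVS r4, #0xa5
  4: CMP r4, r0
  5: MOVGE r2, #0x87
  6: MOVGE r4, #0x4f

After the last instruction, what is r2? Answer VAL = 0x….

[0] flags=0000 → (cmp)
[1] flags=0000 NE?T → r3=0x25
[2] flags=0000 LS?T → r2=0xdc
[3] flags=0000 VS?F → skip
[4] flags=1000 → (cmp)
[5] flags=1000 GE?F → skip
[6] flags=1000 GE?F → skip

VAL = 0xdc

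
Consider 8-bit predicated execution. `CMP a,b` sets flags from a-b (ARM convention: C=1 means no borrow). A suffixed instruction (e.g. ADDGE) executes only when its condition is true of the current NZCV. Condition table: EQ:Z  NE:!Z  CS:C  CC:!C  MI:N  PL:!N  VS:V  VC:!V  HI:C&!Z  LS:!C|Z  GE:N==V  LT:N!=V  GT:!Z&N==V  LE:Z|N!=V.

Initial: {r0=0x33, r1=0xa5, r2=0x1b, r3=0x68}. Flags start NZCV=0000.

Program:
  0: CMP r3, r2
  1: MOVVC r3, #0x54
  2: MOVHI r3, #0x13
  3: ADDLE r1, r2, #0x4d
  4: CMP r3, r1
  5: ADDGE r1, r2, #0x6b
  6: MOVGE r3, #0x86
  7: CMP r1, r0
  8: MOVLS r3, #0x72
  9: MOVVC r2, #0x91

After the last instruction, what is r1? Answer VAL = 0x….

VAL = 0x86

[0] flags=0010 → (cmp)
[1] flags=0010 VC?T → r3=0x54
[2] flags=0010 HI?T → r3=0x13
[3] flags=0010 LE?F → skip
[4] flags=0000 → (cmp)
[5] flags=0000 GE?T → r1=0x86
[6] flags=0000 GE?T → r3=0x86
[7] flags=0011 → (cmp)
[8] flags=0011 LS?F → skip
[9] flags=0011 VC?F → skip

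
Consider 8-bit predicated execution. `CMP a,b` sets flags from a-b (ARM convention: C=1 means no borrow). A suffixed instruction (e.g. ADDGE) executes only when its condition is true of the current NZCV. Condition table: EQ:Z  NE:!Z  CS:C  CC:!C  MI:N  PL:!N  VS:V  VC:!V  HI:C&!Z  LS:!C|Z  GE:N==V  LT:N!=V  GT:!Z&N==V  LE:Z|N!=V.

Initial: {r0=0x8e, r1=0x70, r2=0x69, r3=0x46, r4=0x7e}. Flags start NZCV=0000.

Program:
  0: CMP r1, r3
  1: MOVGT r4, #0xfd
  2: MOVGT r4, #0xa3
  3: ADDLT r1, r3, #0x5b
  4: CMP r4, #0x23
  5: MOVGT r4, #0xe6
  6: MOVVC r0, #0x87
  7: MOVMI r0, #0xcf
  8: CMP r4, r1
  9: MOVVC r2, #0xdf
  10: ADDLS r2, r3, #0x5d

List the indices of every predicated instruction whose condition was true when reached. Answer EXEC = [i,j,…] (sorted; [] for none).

0: ✓ CMP  NZCV=0010
1: ✓ MOVGT  r4←0xfd
2: ✓ MOVGT  r4←0xa3
3: · ADDLT
4: ✓ CMP  NZCV=1010
5: · MOVGT
6: ✓ MOVVC  r0←0x87
7: ✓ MOVMI  r0←0xcf
8: ✓ CMP  NZCV=0011
9: · MOVVC
10: · ADDLS

EXEC = [1,2,6,7]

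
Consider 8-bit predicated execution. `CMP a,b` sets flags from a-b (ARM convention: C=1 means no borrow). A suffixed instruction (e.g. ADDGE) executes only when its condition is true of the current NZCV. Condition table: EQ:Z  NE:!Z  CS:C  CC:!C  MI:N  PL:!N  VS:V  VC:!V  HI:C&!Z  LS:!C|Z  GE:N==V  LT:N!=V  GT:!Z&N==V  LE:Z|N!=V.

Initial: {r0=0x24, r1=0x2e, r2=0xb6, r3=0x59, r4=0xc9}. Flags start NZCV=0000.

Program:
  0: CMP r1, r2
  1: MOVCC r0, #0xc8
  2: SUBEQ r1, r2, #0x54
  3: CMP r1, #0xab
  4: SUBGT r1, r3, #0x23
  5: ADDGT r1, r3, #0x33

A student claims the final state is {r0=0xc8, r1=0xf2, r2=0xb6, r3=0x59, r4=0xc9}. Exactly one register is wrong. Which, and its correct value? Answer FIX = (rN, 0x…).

FIX = (r1, 0x8c)

0: ✓ CMP  NZCV=0000
1: ✓ MOVCC  r0←0xc8
2: · SUBEQ
3: ✓ CMP  NZCV=1001
4: ✓ SUBGT  r1←0x36
5: ✓ ADDGT  r1←0x8c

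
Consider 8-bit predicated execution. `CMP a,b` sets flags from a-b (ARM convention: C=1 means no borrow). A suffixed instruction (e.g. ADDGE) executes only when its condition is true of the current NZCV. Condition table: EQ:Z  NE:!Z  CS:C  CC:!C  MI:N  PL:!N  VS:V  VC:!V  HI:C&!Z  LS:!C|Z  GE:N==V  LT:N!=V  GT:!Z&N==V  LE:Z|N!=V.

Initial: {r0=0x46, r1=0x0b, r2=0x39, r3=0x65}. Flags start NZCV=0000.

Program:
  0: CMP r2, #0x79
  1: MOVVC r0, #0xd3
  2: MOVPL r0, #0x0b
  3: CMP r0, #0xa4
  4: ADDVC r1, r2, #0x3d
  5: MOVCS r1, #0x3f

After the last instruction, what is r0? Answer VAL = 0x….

VAL = 0xd3

0: ✓ CMP  NZCV=1000
1: ✓ MOVVC  r0←0xd3
2: · MOVPL
3: ✓ CMP  NZCV=0010
4: ✓ ADDVC  r1←0x76
5: ✓ MOVCS  r1←0x3f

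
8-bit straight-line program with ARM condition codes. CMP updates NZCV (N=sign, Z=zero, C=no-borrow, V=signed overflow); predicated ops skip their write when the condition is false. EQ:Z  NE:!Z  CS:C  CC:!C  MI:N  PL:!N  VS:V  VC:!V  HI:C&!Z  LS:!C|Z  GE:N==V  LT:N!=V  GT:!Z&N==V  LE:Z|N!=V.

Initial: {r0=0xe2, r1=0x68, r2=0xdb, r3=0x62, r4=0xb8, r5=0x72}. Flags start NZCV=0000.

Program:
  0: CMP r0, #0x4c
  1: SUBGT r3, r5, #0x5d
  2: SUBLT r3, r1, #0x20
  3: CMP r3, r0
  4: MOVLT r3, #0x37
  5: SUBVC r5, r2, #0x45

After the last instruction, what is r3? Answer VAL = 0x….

[0] flags=1010 → (cmp)
[1] flags=1010 GT?F → skip
[2] flags=1010 LT?T → r3=0x48
[3] flags=0000 → (cmp)
[4] flags=0000 LT?F → skip
[5] flags=0000 VC?T → r5=0x96

VAL = 0x48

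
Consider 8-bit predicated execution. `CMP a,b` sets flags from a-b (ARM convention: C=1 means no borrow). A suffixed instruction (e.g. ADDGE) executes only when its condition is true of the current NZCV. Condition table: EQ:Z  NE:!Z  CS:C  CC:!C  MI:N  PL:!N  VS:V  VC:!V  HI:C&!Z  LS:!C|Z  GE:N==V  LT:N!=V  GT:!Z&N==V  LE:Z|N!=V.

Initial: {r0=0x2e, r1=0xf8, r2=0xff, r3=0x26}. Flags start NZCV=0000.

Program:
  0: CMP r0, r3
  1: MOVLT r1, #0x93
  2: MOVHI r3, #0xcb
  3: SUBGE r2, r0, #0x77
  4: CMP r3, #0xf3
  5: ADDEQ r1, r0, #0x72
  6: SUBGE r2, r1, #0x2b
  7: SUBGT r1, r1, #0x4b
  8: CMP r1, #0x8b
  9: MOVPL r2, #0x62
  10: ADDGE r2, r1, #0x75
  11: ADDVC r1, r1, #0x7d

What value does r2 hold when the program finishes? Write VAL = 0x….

0: ✓ CMP  NZCV=0010
1: · MOVLT
2: ✓ MOVHI  r3←0xcb
3: ✓ SUBGE  r2←0xb7
4: ✓ CMP  NZCV=1000
5: · ADDEQ
6: · SUBGE
7: · SUBGT
8: ✓ CMP  NZCV=0010
9: ✓ MOVPL  r2←0x62
10: ✓ ADDGE  r2←0x6d
11: ✓ ADDVC  r1←0x75

VAL = 0x6d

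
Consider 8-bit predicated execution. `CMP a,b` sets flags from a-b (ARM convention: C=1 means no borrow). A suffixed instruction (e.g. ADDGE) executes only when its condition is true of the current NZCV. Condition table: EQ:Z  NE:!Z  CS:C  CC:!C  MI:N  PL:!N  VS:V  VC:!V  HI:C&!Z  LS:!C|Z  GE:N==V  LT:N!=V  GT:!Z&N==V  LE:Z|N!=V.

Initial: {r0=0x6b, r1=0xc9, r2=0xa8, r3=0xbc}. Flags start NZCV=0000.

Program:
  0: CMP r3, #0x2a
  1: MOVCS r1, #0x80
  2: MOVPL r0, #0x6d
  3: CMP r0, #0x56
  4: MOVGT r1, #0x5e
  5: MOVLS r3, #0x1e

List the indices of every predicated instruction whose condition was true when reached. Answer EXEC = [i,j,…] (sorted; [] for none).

EXEC = [1,4]

[0] flags=1010 → (cmp)
[1] flags=1010 CS?T → r1=0x80
[2] flags=1010 PL?F → skip
[3] flags=0010 → (cmp)
[4] flags=0010 GT?T → r1=0x5e
[5] flags=0010 LS?F → skip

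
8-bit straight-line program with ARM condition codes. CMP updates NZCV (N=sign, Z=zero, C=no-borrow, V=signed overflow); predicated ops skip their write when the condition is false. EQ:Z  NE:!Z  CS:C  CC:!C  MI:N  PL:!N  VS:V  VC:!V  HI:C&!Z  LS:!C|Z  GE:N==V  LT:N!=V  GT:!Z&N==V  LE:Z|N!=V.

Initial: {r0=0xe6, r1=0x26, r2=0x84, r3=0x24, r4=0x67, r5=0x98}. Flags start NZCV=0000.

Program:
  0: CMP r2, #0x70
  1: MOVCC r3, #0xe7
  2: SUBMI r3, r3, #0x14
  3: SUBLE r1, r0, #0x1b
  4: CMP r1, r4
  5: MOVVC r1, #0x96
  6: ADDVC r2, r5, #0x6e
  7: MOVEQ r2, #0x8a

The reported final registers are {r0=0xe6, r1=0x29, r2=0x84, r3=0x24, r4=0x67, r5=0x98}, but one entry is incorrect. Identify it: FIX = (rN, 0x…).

FIX = (r1, 0xcb)

[0] flags=0011 → (cmp)
[1] flags=0011 CC?F → skip
[2] flags=0011 MI?F → skip
[3] flags=0011 LE?T → r1=0xcb
[4] flags=0011 → (cmp)
[5] flags=0011 VC?F → skip
[6] flags=0011 VC?F → skip
[7] flags=0011 EQ?F → skip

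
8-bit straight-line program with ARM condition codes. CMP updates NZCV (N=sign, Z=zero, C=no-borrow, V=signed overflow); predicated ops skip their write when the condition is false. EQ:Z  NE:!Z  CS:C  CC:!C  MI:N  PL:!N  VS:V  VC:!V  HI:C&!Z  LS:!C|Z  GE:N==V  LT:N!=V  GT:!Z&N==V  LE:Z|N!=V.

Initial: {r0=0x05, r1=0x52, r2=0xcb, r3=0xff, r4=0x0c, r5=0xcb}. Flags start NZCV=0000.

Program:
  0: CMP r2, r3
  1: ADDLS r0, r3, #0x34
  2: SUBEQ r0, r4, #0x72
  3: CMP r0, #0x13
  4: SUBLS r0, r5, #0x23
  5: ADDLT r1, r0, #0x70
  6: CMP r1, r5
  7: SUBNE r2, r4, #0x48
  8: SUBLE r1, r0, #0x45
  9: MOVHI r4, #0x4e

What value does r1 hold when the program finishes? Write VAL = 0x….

[0] flags=1000 → (cmp)
[1] flags=1000 LS?T → r0=0x33
[2] flags=1000 EQ?F → skip
[3] flags=0010 → (cmp)
[4] flags=0010 LS?F → skip
[5] flags=0010 LT?F → skip
[6] flags=1001 → (cmp)
[7] flags=1001 NE?T → r2=0xc4
[8] flags=1001 LE?F → skip
[9] flags=1001 HI?F → skip

VAL = 0x52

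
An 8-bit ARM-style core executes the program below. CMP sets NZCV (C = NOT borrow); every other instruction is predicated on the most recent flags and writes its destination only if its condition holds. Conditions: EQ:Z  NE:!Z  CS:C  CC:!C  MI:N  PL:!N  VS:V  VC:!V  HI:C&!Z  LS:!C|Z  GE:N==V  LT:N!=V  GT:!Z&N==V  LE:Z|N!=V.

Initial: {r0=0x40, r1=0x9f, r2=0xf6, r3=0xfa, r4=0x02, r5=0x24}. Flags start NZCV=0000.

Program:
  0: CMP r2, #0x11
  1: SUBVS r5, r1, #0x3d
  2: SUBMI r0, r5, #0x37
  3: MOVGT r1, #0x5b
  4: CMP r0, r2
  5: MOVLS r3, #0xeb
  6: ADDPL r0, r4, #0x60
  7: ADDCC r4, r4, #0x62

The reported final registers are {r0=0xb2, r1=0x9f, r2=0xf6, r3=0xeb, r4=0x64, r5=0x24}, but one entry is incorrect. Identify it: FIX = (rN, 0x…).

[0] flags=1010 → (cmp)
[1] flags=1010 VS?F → skip
[2] flags=1010 MI?T → r0=0xed
[3] flags=1010 GT?F → skip
[4] flags=1000 → (cmp)
[5] flags=1000 LS?T → r3=0xeb
[6] flags=1000 PL?F → skip
[7] flags=1000 CC?T → r4=0x64

FIX = (r0, 0xed)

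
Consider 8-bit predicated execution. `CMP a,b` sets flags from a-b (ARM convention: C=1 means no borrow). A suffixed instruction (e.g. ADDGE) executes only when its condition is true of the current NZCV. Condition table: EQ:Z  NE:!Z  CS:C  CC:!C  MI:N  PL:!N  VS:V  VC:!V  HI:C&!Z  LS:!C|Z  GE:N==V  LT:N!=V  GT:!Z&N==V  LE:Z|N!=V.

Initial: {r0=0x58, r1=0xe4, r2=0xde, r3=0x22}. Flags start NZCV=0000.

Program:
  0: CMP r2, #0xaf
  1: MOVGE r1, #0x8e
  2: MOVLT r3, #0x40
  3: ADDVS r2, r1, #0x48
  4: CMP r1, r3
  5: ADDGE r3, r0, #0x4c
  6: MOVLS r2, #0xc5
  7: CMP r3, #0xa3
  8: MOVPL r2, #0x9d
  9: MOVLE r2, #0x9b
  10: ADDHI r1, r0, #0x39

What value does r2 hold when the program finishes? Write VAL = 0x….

[0] flags=0010 → (cmp)
[1] flags=0010 GE?T → r1=0x8e
[2] flags=0010 LT?F → skip
[3] flags=0010 VS?F → skip
[4] flags=0011 → (cmp)
[5] flags=0011 GE?F → skip
[6] flags=0011 LS?F → skip
[7] flags=0000 → (cmp)
[8] flags=0000 PL?T → r2=0x9d
[9] flags=0000 LE?F → skip
[10] flags=0000 HI?F → skip

VAL = 0x9d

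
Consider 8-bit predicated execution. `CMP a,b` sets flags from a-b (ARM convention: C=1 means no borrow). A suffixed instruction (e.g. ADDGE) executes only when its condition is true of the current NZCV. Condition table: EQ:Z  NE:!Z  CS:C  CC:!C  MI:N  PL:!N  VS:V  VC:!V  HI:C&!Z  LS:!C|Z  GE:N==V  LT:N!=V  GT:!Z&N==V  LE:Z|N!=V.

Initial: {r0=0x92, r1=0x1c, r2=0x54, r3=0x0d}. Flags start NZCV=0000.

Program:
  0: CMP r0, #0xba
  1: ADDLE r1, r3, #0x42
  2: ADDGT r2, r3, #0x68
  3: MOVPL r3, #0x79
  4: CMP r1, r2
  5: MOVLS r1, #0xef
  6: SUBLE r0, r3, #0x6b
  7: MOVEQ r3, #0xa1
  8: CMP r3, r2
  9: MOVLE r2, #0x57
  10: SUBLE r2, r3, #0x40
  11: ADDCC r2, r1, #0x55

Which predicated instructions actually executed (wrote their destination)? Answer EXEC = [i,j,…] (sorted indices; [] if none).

EXEC = [1,5,6,9,10,11]

[0] flags=1000 → (cmp)
[1] flags=1000 LE?T → r1=0x4f
[2] flags=1000 GT?F → skip
[3] flags=1000 PL?F → skip
[4] flags=1000 → (cmp)
[5] flags=1000 LS?T → r1=0xef
[6] flags=1000 LE?T → r0=0xa2
[7] flags=1000 EQ?F → skip
[8] flags=1000 → (cmp)
[9] flags=1000 LE?T → r2=0x57
[10] flags=1000 LE?T → r2=0xcd
[11] flags=1000 CC?T → r2=0x44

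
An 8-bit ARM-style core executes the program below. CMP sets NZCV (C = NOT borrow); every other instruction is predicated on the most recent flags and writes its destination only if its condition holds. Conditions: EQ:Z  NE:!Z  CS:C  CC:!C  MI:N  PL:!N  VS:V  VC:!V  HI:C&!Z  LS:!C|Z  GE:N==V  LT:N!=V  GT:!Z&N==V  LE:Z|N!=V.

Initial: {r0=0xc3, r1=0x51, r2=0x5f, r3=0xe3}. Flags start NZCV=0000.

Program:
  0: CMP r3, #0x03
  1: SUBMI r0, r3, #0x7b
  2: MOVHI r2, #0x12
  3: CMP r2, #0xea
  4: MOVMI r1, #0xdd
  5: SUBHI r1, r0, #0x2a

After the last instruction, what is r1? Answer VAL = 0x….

VAL = 0x51

0: ✓ CMP  NZCV=1010
1: ✓ SUBMI  r0←0x68
2: ✓ MOVHI  r2←0x12
3: ✓ CMP  NZCV=0000
4: · MOVMI
5: · SUBHI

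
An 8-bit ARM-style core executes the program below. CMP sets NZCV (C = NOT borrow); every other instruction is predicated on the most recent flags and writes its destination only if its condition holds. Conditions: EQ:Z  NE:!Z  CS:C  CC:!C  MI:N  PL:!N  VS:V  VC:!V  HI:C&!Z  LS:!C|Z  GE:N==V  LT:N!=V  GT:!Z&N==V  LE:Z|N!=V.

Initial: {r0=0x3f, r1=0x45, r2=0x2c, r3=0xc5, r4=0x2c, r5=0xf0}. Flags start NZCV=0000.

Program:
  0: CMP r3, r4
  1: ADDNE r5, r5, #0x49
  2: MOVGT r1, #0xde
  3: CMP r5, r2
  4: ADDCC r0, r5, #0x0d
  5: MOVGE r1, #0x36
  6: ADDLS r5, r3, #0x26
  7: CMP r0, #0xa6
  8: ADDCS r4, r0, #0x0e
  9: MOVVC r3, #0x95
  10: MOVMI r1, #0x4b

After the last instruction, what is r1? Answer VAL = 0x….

VAL = 0x4b

0: ✓ CMP  NZCV=1010
1: ✓ ADDNE  r5←0x39
2: · MOVGT
3: ✓ CMP  NZCV=0010
4: · ADDCC
5: ✓ MOVGE  r1←0x36
6: · ADDLS
7: ✓ CMP  NZCV=1001
8: · ADDCS
9: · MOVVC
10: ✓ MOVMI  r1←0x4b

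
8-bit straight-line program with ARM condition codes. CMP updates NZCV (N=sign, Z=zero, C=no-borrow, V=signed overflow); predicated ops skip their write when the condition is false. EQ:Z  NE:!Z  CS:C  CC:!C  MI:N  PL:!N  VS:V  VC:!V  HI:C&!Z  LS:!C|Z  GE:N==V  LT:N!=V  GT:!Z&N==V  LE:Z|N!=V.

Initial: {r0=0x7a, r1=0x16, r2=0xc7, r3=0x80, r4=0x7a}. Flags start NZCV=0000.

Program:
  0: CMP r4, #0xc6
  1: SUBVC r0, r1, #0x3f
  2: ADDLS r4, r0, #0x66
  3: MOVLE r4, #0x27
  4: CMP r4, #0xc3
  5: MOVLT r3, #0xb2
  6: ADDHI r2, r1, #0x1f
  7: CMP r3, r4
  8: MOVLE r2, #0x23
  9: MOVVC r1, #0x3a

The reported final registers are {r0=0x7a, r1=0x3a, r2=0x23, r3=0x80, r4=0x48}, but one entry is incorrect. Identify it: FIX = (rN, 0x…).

[0] flags=1001 → (cmp)
[1] flags=1001 VC?F → skip
[2] flags=1001 LS?T → r4=0xe0
[3] flags=1001 LE?F → skip
[4] flags=0010 → (cmp)
[5] flags=0010 LT?F → skip
[6] flags=0010 HI?T → r2=0x35
[7] flags=1000 → (cmp)
[8] flags=1000 LE?T → r2=0x23
[9] flags=1000 VC?T → r1=0x3a

FIX = (r4, 0xe0)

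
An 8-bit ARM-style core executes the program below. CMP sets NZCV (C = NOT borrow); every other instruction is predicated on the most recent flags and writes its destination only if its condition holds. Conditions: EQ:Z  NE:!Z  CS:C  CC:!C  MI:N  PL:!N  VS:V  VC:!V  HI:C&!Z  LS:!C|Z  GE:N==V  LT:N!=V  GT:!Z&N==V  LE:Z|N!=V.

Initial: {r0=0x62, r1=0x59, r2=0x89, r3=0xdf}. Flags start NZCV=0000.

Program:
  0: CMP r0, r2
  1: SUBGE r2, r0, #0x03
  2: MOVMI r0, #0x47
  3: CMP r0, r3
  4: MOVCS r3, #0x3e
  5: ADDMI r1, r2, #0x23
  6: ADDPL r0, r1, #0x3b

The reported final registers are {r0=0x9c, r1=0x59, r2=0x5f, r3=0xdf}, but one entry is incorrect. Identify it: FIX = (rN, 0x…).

[0] flags=1001 → (cmp)
[1] flags=1001 GE?T → r2=0x5f
[2] flags=1001 MI?T → r0=0x47
[3] flags=0000 → (cmp)
[4] flags=0000 CS?F → skip
[5] flags=0000 MI?F → skip
[6] flags=0000 PL?T → r0=0x94

FIX = (r0, 0x94)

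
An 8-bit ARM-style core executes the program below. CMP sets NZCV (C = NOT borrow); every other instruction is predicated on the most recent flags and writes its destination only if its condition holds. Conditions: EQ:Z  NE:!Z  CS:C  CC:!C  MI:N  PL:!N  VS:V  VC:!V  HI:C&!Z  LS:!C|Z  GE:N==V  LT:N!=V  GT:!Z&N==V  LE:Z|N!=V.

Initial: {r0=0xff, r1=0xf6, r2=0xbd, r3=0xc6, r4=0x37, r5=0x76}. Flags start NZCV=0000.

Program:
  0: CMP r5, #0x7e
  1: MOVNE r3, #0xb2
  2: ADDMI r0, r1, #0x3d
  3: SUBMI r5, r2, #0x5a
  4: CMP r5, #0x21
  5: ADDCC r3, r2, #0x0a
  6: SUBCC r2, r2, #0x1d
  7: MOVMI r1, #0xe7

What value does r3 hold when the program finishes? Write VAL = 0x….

VAL = 0xb2

0: ✓ CMP  NZCV=1000
1: ✓ MOVNE  r3←0xb2
2: ✓ ADDMI  r0←0x33
3: ✓ SUBMI  r5←0x63
4: ✓ CMP  NZCV=0010
5: · ADDCC
6: · SUBCC
7: · MOVMI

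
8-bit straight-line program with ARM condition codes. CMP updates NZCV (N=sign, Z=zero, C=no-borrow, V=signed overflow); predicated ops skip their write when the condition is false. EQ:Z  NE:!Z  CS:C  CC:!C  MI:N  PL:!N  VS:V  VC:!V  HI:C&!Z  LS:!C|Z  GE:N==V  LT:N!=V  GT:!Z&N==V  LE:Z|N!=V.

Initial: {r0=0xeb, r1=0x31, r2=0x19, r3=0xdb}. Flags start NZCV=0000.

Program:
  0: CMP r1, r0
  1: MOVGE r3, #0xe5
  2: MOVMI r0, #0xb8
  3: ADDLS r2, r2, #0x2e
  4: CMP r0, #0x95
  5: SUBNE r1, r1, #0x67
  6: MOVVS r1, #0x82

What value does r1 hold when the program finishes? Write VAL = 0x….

0: ✓ CMP  NZCV=0000
1: ✓ MOVGE  r3←0xe5
2: · MOVMI
3: ✓ ADDLS  r2←0x47
4: ✓ CMP  NZCV=0010
5: ✓ SUBNE  r1←0xca
6: · MOVVS

VAL = 0xca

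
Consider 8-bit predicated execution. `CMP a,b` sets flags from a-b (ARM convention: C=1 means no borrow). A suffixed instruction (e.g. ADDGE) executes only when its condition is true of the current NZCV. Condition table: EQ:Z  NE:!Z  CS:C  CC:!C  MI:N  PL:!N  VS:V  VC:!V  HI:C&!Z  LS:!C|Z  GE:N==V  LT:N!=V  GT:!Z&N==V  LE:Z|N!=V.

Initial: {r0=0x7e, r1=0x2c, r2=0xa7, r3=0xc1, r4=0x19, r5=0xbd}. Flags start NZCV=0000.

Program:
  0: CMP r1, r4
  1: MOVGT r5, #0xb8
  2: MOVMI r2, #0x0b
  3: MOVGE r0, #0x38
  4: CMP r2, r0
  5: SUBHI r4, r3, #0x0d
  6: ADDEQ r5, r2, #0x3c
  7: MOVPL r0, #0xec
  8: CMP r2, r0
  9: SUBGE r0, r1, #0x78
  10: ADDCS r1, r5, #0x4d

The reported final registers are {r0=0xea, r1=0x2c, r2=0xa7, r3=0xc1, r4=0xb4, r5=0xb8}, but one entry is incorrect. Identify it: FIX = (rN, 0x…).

FIX = (r0, 0xec)

[0] flags=0010 → (cmp)
[1] flags=0010 GT?T → r5=0xb8
[2] flags=0010 MI?F → skip
[3] flags=0010 GE?T → r0=0x38
[4] flags=0011 → (cmp)
[5] flags=0011 HI?T → r4=0xb4
[6] flags=0011 EQ?F → skip
[7] flags=0011 PL?T → r0=0xec
[8] flags=1000 → (cmp)
[9] flags=1000 GE?F → skip
[10] flags=1000 CS?F → skip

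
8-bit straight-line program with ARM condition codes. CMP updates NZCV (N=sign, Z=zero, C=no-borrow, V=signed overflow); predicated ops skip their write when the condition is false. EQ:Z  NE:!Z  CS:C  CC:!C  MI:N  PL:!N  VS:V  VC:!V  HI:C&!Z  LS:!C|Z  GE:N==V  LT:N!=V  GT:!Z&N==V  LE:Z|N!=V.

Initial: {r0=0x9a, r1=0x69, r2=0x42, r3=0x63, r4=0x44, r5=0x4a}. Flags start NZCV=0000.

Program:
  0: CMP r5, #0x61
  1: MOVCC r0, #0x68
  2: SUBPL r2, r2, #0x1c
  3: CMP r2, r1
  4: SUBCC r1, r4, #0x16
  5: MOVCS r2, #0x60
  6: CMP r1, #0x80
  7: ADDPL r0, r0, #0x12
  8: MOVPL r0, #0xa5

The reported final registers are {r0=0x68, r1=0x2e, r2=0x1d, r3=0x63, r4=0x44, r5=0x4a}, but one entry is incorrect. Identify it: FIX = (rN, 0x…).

FIX = (r2, 0x42)

0: ✓ CMP  NZCV=1000
1: ✓ MOVCC  r0←0x68
2: · SUBPL
3: ✓ CMP  NZCV=1000
4: ✓ SUBCC  r1←0x2e
5: · MOVCS
6: ✓ CMP  NZCV=1001
7: · ADDPL
8: · MOVPL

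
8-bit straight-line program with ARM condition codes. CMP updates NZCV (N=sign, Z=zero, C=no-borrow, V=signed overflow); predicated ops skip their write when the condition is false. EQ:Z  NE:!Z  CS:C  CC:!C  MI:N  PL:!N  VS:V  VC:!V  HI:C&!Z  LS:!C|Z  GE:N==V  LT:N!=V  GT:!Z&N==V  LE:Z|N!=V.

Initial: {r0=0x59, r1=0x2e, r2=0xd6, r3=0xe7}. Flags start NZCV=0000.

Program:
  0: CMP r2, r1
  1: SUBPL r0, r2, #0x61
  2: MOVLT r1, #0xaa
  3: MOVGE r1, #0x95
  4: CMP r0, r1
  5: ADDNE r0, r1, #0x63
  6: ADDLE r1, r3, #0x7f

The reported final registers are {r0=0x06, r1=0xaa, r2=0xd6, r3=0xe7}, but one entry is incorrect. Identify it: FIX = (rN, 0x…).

0: ✓ CMP  NZCV=1010
1: · SUBPL
2: ✓ MOVLT  r1←0xaa
3: · MOVGE
4: ✓ CMP  NZCV=1001
5: ✓ ADDNE  r0←0x0d
6: · ADDLE

FIX = (r0, 0x0d)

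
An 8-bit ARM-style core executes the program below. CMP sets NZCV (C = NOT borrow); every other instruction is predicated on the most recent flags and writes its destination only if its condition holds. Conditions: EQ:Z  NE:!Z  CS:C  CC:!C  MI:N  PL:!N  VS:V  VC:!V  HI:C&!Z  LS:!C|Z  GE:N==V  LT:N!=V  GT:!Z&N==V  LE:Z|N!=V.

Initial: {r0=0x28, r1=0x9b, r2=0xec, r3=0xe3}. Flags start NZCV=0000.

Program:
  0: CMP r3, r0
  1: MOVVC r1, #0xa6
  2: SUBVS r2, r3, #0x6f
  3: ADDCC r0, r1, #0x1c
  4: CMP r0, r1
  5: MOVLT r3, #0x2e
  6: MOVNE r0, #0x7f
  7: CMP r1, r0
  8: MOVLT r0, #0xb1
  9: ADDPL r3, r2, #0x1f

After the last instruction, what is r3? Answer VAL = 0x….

VAL = 0x0b

0: ✓ CMP  NZCV=1010
1: ✓ MOVVC  r1←0xa6
2: · SUBVS
3: · ADDCC
4: ✓ CMP  NZCV=1001
5: · MOVLT
6: ✓ MOVNE  r0←0x7f
7: ✓ CMP  NZCV=0011
8: ✓ MOVLT  r0←0xb1
9: ✓ ADDPL  r3←0x0b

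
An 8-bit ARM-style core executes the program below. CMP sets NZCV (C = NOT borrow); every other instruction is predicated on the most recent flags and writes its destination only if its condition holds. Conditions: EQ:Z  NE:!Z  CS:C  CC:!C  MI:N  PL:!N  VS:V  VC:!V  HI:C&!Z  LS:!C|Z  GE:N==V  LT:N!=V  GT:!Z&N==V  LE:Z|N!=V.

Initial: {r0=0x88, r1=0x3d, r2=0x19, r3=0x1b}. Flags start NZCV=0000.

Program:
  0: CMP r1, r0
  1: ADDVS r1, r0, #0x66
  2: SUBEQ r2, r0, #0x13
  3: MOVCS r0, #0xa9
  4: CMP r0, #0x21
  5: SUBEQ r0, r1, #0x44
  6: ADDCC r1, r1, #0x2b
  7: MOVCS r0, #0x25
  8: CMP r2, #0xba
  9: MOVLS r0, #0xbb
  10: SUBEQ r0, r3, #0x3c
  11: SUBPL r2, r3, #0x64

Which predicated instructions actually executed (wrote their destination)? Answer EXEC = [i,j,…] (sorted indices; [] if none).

[0] flags=1001 → (cmp)
[1] flags=1001 VS?T → r1=0xee
[2] flags=1001 EQ?F → skip
[3] flags=1001 CS?F → skip
[4] flags=0011 → (cmp)
[5] flags=0011 EQ?F → skip
[6] flags=0011 CC?F → skip
[7] flags=0011 CS?T → r0=0x25
[8] flags=0000 → (cmp)
[9] flags=0000 LS?T → r0=0xbb
[10] flags=0000 EQ?F → skip
[11] flags=0000 PL?T → r2=0xb7

EXEC = [1,7,9,11]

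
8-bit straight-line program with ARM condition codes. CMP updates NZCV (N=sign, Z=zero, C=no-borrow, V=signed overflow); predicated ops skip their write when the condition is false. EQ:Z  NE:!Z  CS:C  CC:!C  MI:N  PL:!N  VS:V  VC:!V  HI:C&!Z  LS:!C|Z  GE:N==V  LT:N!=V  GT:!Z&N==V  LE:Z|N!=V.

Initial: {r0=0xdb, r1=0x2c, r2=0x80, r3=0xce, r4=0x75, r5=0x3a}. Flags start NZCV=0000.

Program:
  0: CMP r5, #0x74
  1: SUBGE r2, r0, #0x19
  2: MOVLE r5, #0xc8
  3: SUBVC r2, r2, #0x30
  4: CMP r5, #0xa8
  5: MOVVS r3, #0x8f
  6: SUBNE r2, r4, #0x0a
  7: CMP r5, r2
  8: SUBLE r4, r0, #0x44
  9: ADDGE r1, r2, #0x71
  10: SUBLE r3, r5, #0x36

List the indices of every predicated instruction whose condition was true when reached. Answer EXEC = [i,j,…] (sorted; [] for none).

[0] flags=1000 → (cmp)
[1] flags=1000 GE?F → skip
[2] flags=1000 LE?T → r5=0xc8
[3] flags=1000 VC?T → r2=0x50
[4] flags=0010 → (cmp)
[5] flags=0010 VS?F → skip
[6] flags=0010 NE?T → r2=0x6b
[7] flags=0011 → (cmp)
[8] flags=0011 LE?T → r4=0x97
[9] flags=0011 GE?F → skip
[10] flags=0011 LE?T → r3=0x92

EXEC = [2,3,6,8,10]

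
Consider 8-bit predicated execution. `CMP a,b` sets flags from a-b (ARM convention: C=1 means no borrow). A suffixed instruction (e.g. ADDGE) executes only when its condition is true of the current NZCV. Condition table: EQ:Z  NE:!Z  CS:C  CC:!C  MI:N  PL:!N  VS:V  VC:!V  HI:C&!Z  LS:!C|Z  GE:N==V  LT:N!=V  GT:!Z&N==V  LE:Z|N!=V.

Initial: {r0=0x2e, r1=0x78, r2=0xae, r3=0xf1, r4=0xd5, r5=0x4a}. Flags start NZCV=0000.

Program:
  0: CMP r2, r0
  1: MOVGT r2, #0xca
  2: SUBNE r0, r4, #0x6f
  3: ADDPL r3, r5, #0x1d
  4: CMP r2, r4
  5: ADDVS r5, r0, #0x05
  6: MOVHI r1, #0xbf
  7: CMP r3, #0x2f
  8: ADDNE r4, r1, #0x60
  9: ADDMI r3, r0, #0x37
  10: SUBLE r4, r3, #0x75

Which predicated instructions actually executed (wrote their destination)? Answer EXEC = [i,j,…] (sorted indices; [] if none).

0: ✓ CMP  NZCV=1010
1: · MOVGT
2: ✓ SUBNE  r0←0x66
3: · ADDPL
4: ✓ CMP  NZCV=1000
5: · ADDVS
6: · MOVHI
7: ✓ CMP  NZCV=1010
8: ✓ ADDNE  r4←0xd8
9: ✓ ADDMI  r3←0x9d
10: ✓ SUBLE  r4←0x28

EXEC = [2,8,9,10]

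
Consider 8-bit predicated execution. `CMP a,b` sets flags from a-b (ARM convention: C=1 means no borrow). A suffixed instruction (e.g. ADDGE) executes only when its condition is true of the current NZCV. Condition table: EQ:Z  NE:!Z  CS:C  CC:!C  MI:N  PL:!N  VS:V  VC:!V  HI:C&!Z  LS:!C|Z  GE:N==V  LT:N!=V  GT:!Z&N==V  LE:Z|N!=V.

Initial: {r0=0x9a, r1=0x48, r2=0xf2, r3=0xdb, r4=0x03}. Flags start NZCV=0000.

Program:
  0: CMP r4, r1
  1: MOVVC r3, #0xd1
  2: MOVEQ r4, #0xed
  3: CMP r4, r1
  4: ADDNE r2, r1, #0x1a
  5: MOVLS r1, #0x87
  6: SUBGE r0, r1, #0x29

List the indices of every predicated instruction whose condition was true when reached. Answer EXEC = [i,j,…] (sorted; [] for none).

[0] flags=1000 → (cmp)
[1] flags=1000 VC?T → r3=0xd1
[2] flags=1000 EQ?F → skip
[3] flags=1000 → (cmp)
[4] flags=1000 NE?T → r2=0x62
[5] flags=1000 LS?T → r1=0x87
[6] flags=1000 GE?F → skip

EXEC = [1,4,5]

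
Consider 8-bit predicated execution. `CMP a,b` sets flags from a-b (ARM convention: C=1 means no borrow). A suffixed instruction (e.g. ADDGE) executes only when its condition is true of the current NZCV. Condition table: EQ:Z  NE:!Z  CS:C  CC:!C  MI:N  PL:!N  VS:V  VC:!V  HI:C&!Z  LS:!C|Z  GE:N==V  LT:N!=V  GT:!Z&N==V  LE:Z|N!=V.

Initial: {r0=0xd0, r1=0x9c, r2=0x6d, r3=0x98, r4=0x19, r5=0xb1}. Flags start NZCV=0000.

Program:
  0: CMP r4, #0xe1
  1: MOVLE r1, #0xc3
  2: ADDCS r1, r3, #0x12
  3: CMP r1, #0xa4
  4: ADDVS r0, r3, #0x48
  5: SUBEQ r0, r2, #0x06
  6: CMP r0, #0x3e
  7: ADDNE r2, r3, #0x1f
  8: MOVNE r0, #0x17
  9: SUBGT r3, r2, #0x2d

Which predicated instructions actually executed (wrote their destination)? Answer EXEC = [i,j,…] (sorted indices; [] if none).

EXEC = [7,8]

[0] flags=0000 → (cmp)
[1] flags=0000 LE?F → skip
[2] flags=0000 CS?F → skip
[3] flags=1000 → (cmp)
[4] flags=1000 VS?F → skip
[5] flags=1000 EQ?F → skip
[6] flags=1010 → (cmp)
[7] flags=1010 NE?T → r2=0xb7
[8] flags=1010 NE?T → r0=0x17
[9] flags=1010 GT?F → skip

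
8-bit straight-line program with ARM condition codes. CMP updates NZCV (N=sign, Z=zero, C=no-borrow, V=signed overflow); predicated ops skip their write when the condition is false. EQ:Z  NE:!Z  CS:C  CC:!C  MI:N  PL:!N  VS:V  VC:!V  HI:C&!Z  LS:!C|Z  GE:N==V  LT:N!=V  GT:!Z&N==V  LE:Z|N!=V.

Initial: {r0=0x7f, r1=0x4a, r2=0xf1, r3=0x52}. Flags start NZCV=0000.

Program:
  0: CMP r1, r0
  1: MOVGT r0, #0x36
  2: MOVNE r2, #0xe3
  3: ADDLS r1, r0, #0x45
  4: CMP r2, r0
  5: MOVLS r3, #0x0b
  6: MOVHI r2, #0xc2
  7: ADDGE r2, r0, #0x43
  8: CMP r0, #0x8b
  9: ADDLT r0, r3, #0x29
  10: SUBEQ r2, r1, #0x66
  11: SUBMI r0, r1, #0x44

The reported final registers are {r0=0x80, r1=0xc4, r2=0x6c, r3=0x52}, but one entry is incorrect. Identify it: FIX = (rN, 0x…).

[0] flags=1000 → (cmp)
[1] flags=1000 GT?F → skip
[2] flags=1000 NE?T → r2=0xe3
[3] flags=1000 LS?T → r1=0xc4
[4] flags=0011 → (cmp)
[5] flags=0011 LS?F → skip
[6] flags=0011 HI?T → r2=0xc2
[7] flags=0011 GE?F → skip
[8] flags=1001 → (cmp)
[9] flags=1001 LT?F → skip
[10] flags=1001 EQ?F → skip
[11] flags=1001 MI?T → r0=0x80

FIX = (r2, 0xc2)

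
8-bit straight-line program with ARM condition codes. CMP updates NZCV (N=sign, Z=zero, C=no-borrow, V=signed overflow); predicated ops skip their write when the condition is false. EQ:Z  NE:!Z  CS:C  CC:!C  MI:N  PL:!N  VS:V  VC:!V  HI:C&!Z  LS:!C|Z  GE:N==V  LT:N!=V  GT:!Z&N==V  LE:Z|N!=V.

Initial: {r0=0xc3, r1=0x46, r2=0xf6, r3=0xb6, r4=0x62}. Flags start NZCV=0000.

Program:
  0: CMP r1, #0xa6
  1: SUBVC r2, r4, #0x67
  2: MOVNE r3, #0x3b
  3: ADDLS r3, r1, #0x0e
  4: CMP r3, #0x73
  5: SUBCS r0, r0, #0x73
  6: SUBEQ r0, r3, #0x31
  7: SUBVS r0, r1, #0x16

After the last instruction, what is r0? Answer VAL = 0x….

0: ✓ CMP  NZCV=1001
1: · SUBVC
2: ✓ MOVNE  r3←0x3b
3: ✓ ADDLS  r3←0x54
4: ✓ CMP  NZCV=1000
5: · SUBCS
6: · SUBEQ
7: · SUBVS

VAL = 0xc3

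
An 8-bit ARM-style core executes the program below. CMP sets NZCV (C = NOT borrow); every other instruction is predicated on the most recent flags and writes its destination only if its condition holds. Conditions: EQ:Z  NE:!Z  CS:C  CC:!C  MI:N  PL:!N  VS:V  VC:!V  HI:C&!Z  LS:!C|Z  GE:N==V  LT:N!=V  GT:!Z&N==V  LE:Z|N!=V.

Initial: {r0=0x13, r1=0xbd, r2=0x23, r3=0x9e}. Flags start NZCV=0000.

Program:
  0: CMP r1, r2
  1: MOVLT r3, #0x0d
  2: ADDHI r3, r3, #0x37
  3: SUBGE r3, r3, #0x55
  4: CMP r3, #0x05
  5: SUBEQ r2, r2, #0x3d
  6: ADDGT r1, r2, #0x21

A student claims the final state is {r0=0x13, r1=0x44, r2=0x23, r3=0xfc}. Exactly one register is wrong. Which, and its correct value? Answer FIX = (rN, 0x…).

0: ✓ CMP  NZCV=1010
1: ✓ MOVLT  r3←0x0d
2: ✓ ADDHI  r3←0x44
3: · SUBGE
4: ✓ CMP  NZCV=0010
5: · SUBEQ
6: ✓ ADDGT  r1←0x44

FIX = (r3, 0x44)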